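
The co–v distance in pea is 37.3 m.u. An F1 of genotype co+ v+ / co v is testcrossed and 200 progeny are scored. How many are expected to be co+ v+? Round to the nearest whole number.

A map distance of 37.3 m.u. corresponds to a recombination frequency of 0.373.
The F1 is co+ v+ / co v, so co+ v+ is a parental gamete class with expected frequency (1 − r)/2 = 0.627/2 = 0.3135.
Expected number = 0.3135 × 200 = 62.70 ≈ 63.

63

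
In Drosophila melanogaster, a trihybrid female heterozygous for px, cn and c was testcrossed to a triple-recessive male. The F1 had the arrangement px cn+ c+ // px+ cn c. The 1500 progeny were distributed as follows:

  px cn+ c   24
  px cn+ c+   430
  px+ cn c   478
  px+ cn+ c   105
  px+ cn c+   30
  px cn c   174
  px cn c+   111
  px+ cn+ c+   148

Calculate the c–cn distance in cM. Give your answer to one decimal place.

The two rarest classes, px cn+ c and px+ cn c+, are the double crossovers. Comparing them with the parentals, only the c allele has switched, so c is the middle locus and the order is px – c – cn.
Crossovers in the c–cn interval produce the single-crossover classes px cn c+ and px+ cn+ c (111 + 105 = 216) plus the double crossovers (54).
RF(c–cn) = (216 + 54) / 1500 = 270/1500 = 0.1800 → 18.0 cM.

18.0 cM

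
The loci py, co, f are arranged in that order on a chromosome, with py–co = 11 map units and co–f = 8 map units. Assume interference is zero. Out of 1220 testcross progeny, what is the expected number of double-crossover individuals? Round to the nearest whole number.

11

Map distances give recombination frequencies of 0.110 and 0.080 for the two intervals.
With no interference, expected double-crossover frequency = 0.110 × 0.080 = 0.00880.
Expected number = 0.00880 × 1220 = 10.74 ≈ 11.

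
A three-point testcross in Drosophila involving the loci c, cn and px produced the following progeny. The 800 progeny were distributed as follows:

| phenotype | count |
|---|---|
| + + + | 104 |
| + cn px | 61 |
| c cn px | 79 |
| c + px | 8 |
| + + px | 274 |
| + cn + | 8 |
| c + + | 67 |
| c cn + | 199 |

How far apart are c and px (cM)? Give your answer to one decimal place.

The two most frequent reciprocal classes, + + px and c cn +, are the parental types, so the F1 was + + px / c cn +.
The two rarest classes, c + px and + cn +, are the double crossovers. Comparing them with the parentals, only the c allele has switched, so c is the middle locus and the order is px – c – cn.
Crossovers in the px–c interval produce the single-crossover classes + + + and c cn px (104 + 79 = 183) plus the double crossovers (16).
RF(px–c) = (183 + 16) / 800 = 199/800 = 0.2487 → 24.9 cM.

24.9 cM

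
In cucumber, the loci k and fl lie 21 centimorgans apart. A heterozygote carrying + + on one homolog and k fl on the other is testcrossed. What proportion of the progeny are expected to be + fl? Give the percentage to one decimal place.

A map distance of 21 centimorgans corresponds to a recombination frequency of 0.210.
The F1 is + + / k fl, so + fl is a recombinant gamete class with expected frequency r/2 = 0.210/2 = 0.1050.
That is 0.1050 = 10.5% of the progeny.

10.5%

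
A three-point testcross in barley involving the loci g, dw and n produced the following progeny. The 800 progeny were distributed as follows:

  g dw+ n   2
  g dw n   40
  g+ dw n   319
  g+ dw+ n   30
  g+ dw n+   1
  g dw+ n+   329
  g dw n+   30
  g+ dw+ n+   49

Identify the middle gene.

The two most frequent reciprocal classes, g dw+ n+ and g+ dw n, are the parental types, so the F1 was g dw+ n+ / g+ dw n.
The two rarest classes, g dw+ n and g+ dw n+, are the double crossovers. Comparing them with the parentals, only the n allele has switched, so n is the middle locus and the order is dw – n – g.

n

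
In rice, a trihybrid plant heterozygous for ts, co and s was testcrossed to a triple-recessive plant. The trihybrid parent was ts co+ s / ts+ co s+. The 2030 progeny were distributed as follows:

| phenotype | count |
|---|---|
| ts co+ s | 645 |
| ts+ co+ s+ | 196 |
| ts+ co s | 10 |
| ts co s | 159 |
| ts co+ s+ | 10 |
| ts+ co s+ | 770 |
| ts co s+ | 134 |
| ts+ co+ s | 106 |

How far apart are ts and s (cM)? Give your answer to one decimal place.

The two rarest classes, ts co+ s+ and ts+ co s, are the double crossovers. Comparing them with the parentals, only the s allele has switched, so s is the middle locus and the order is co – s – ts.
Crossovers in the s–ts interval produce the single-crossover classes ts+ co+ s and ts co s+ (106 + 134 = 240) plus the double crossovers (20).
RF(s–ts) = (240 + 20) / 2030 = 260/2030 = 0.1281 → 12.8 cM.

12.8 cM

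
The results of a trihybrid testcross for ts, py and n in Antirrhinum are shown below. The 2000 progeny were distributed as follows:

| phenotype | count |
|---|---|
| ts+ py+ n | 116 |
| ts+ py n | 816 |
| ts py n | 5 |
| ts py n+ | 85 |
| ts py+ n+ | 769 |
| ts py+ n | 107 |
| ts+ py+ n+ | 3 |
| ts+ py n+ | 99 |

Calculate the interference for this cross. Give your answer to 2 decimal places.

The two most frequent reciprocal classes, ts+ py n and ts py+ n+, are the parental types, so the F1 was ts+ py n / ts py+ n+.
The two rarest classes, ts py n and ts+ py+ n+, are the double crossovers. Comparing them with the parentals, only the ts allele has switched, so ts is the middle locus and the order is py – ts – n.
py–ts: (201 + 8)/2000 = 0.1045; ts–n: (206 + 8)/2000 = 0.1070.
Expected DCO frequency = 0.1045 × 0.1070 ≈ 0.01118; observed = 8/2000 ≈ 0.00400.
Coefficient of coincidence = 0.00400/0.01118 ≈ 0.36; interference = 1 − 0.36 = 0.64.

0.64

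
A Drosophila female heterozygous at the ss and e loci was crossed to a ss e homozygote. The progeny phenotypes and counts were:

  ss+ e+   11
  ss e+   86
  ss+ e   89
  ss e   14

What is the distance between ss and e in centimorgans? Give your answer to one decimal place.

The two most frequent classes, ss+ e (89) and ss e+ (86), are the parental types, so the F1 was ss+ e / ss e+.
The recombinant classes are ss+ e+ and ss e: 11 + 14 = 25.
Recombination frequency = 25/200 = 0.1250 ≈ 12.5%, i.e. 12.5 centimorgans.

12.5 centimorgans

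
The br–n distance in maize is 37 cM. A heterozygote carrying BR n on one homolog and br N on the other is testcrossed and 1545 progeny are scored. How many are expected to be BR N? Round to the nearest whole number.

286

A map distance of 37 cM corresponds to a recombination frequency of 0.370.
The F1 is BR n / br N, so BR N is a recombinant gamete class with expected frequency r/2 = 0.370/2 = 0.1850.
Expected number = 0.1850 × 1545 = 285.82 ≈ 286.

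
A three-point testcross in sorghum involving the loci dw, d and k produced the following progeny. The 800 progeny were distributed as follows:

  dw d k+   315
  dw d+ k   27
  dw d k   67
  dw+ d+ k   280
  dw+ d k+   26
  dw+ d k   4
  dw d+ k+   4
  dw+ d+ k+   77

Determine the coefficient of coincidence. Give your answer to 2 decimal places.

0.69

The two most frequent reciprocal classes, dw d k+ and dw+ d+ k, are the parental types, so the F1 was dw d k+ / dw+ d+ k.
The two rarest classes, dw d+ k+ and dw+ d k, are the double crossovers. Comparing them with the parentals, only the d allele has switched, so d is the middle locus and the order is dw – d – k.
dw–d: (53 + 8)/800 = 0.0762; d–k: (144 + 8)/800 = 0.1900.
Expected DCO frequency = 0.0762 × 0.1900 ≈ 0.01448; observed = 8/800 ≈ 0.01000.
Coefficient of coincidence = 0.01000/0.01448 ≈ 0.69.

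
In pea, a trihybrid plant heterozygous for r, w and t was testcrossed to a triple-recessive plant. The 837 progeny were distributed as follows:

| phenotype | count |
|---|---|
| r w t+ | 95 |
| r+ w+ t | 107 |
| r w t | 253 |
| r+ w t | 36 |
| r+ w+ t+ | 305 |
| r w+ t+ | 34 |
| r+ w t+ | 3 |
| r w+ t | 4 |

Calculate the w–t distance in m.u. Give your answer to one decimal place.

The two most frequent reciprocal classes, r w t and r+ w+ t+, are the parental types, so the F1 was r w t / r+ w+ t+.
The two rarest classes, r w+ t and r+ w t+, are the double crossovers. Comparing them with the parentals, only the w allele has switched, so w is the middle locus and the order is r – w – t.
Crossovers in the w–t interval produce the single-crossover classes r w t+ and r+ w+ t (95 + 107 = 202) plus the double crossovers (7).
RF(w–t) = (202 + 7) / 837 = 209/837 = 0.2497 → 25.0 m.u.

25.0 m.u.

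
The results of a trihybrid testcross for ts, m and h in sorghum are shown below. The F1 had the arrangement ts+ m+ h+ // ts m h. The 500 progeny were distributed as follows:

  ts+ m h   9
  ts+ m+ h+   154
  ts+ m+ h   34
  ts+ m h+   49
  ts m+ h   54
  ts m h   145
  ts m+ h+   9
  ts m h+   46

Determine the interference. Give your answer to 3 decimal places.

0.241

The two rarest classes, ts m+ h+ and ts+ m h, are the double crossovers. Comparing them with the parentals, only the ts allele has switched, so ts is the middle locus and the order is m – ts – h.
m–ts: (103 + 18)/500 = 0.2420; ts–h: (80 + 18)/500 = 0.1960.
Expected DCO frequency = 0.2420 × 0.1960 ≈ 0.04743; observed = 18/500 ≈ 0.03600.
Coefficient of coincidence = 0.03600/0.04743 ≈ 0.759; interference = 1 − 0.759 = 0.241.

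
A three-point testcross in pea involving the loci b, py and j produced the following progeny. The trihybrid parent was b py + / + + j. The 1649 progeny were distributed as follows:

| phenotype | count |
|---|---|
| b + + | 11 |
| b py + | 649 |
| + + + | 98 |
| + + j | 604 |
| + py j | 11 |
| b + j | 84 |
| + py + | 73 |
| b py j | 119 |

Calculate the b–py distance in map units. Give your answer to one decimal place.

The two rarest classes, b + + and + py j, are the double crossovers. Comparing them with the parentals, only the py allele has switched, so py is the middle locus and the order is b – py – j.
Crossovers in the b–py interval produce the single-crossover classes + py + and b + j (73 + 84 = 157) plus the double crossovers (22).
RF(b–py) = (157 + 22) / 1649 = 179/1649 = 0.1086 → 10.9 map units.

10.9 map units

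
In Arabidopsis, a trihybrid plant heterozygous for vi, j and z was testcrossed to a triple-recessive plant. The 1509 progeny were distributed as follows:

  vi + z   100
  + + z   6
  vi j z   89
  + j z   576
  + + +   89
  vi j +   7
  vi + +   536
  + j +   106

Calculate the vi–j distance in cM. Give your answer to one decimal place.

12.7 cM

The two most frequent reciprocal classes, + j z and vi + +, are the parental types, so the F1 was + j z / vi + +.
The two rarest classes, + + z and vi j +, are the double crossovers. Comparing them with the parentals, only the j allele has switched, so j is the middle locus and the order is vi – j – z.
Crossovers in the vi–j interval produce the single-crossover classes vi j z and + + + (89 + 89 = 178) plus the double crossovers (13).
RF(vi–j) = (178 + 13) / 1509 = 191/1509 = 0.1266 → 12.7 cM.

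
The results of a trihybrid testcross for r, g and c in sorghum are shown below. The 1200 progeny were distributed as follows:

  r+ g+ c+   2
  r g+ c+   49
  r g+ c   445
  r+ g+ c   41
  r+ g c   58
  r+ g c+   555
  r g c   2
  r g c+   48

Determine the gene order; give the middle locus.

g

The two most frequent reciprocal classes, r g+ c and r+ g c+, are the parental types, so the F1 was r g+ c / r+ g c+.
The two rarest classes, r g c and r+ g+ c+, are the double crossovers. Comparing them with the parentals, only the g allele has switched, so g is the middle locus and the order is c – g – r.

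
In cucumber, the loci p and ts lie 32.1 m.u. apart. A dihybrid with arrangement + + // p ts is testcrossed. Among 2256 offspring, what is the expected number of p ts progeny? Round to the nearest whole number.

766

A map distance of 32.1 m.u. corresponds to a recombination frequency of 0.321.
The F1 is + + / p ts, so p ts is a parental gamete class with expected frequency (1 − r)/2 = 0.679/2 = 0.3395.
Expected number = 0.3395 × 2256 = 765.91 ≈ 766.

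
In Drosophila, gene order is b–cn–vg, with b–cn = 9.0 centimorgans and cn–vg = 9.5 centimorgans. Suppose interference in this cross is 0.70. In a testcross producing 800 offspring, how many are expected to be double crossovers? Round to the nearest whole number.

2

Map distances give recombination frequencies of 0.090 and 0.095 for the two intervals.
With interference 0.70 (so coincidence = 0.30), expected double-crossover frequency = 0.090 × 0.095 × 0.30 = 0.00257.
Expected number = 0.00257 × 800 = 2.05 ≈ 2.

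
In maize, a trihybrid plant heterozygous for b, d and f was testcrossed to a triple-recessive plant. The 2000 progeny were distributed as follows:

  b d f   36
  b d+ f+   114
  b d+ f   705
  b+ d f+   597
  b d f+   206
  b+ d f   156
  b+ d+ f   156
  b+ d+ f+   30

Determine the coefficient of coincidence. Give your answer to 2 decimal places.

The two most frequent reciprocal classes, b+ d f+ and b d+ f, are the parental types, so the F1 was b+ d f+ / b d+ f.
The two rarest classes, b+ d+ f+ and b d f, are the double crossovers. Comparing them with the parentals, only the d allele has switched, so d is the middle locus and the order is f – d – b.
f–d: (270 + 66)/2000 = 0.1680; d–b: (362 + 66)/2000 = 0.2140.
Expected DCO frequency = 0.1680 × 0.2140 ≈ 0.03595; observed = 66/2000 ≈ 0.03300.
Coefficient of coincidence = 0.03300/0.03595 ≈ 0.92.

0.92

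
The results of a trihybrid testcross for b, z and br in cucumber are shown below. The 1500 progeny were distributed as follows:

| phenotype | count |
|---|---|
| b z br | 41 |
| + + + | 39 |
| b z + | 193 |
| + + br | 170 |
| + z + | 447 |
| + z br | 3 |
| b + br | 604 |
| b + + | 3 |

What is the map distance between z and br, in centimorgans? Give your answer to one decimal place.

5.7 centimorgans

The two most frequent reciprocal classes, b + br and + z +, are the parental types, so the F1 was b + br / + z +.
The two rarest classes, b + + and + z br, are the double crossovers. Comparing them with the parentals, only the br allele has switched, so br is the middle locus and the order is z – br – b.
Crossovers in the z–br interval produce the single-crossover classes b z br and + + + (41 + 39 = 80) plus the double crossovers (6).
RF(z–br) = (80 + 6) / 1500 = 86/1500 = 0.0573 → 5.7 centimorgans.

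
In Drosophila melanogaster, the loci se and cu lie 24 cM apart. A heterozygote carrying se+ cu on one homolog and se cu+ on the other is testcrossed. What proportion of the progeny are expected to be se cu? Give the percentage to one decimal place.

12.0%

A map distance of 24 cM corresponds to a recombination frequency of 0.240.
The F1 is se+ cu / se cu+, so se cu is a recombinant gamete class with expected frequency r/2 = 0.240/2 = 0.1200.
That is 0.1200 = 12.0% of the progeny.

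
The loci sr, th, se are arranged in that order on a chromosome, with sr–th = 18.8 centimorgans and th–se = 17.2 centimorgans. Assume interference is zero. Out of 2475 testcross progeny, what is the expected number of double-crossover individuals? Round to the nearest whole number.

Map distances give recombination frequencies of 0.188 and 0.172 for the two intervals.
With no interference, expected double-crossover frequency = 0.188 × 0.172 = 0.03234.
Expected number = 0.03234 × 2475 = 80.03 ≈ 80.

80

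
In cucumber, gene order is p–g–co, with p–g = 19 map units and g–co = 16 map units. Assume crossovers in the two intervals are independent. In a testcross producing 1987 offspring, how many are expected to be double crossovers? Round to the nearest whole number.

60

Map distances give recombination frequencies of 0.190 and 0.160 for the two intervals.
With no interference, expected double-crossover frequency = 0.190 × 0.160 = 0.03040.
Expected number = 0.03040 × 1987 = 60.40 ≈ 60.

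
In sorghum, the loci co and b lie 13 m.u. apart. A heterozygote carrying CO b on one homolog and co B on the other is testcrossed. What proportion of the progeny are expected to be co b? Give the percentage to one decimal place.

A map distance of 13 m.u. corresponds to a recombination frequency of 0.130.
The F1 is CO b / co B, so co b is a recombinant gamete class with expected frequency r/2 = 0.130/2 = 0.0650.
That is 0.0650 = 6.5% of the progeny.

6.5%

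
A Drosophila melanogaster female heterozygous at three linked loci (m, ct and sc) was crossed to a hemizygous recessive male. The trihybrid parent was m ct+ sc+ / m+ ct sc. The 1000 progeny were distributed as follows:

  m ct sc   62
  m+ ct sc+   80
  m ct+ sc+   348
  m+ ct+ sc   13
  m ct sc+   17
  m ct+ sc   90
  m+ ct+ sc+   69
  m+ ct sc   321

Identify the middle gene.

The two rarest classes, m ct sc+ and m+ ct+ sc, are the double crossovers. Comparing them with the parentals, only the ct allele has switched, so ct is the middle locus and the order is sc – ct – m.

ct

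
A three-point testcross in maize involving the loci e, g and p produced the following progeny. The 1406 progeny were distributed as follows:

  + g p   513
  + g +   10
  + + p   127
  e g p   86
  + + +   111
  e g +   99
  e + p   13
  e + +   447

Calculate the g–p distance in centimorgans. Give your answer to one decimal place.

The two most frequent reciprocal classes, e + + and + g p, are the parental types, so the F1 was e + + / + g p.
The two rarest classes, e + p and + g +, are the double crossovers. Comparing them with the parentals, only the p allele has switched, so p is the middle locus and the order is e – p – g.
Crossovers in the p–g interval produce the single-crossover classes e g + and + + p (99 + 127 = 226) plus the double crossovers (23).
RF(p–g) = (226 + 23) / 1406 = 249/1406 = 0.1771 → 17.7 centimorgans.

17.7 centimorgans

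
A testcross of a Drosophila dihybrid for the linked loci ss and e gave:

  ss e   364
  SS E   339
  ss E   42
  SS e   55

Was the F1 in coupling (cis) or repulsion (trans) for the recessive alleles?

The two most frequent classes are SS E (339) and ss e (364); these are the parental (non-recombinant) types.
So the F1 carried SS E on one chromosome and ss e on the other — the recessive alleles are on the same chromosome (cis / coupling).

cis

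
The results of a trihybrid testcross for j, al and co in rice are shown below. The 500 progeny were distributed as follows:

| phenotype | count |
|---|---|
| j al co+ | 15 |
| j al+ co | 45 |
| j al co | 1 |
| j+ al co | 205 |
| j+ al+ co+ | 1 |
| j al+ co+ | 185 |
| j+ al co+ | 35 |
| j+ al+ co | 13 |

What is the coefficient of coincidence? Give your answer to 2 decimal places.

0.41

The two most frequent reciprocal classes, j al+ co+ and j+ al co, are the parental types, so the F1 was j al+ co+ / j+ al co.
The two rarest classes, j+ al+ co+ and j al co, are the double crossovers. Comparing them with the parentals, only the j allele has switched, so j is the middle locus and the order is co – j – al.
co–j: (80 + 2)/500 = 0.1640; j–al: (28 + 2)/500 = 0.0600.
Expected DCO frequency = 0.1640 × 0.0600 ≈ 0.00984; observed = 2/500 ≈ 0.00400.
Coefficient of coincidence = 0.00400/0.00984 ≈ 0.41.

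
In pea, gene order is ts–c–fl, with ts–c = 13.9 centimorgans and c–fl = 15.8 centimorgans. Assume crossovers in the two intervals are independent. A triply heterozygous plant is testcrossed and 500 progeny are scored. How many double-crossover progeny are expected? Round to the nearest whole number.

11

Map distances give recombination frequencies of 0.139 and 0.158 for the two intervals.
With no interference, expected double-crossover frequency = 0.139 × 0.158 = 0.02196.
Expected number = 0.02196 × 500 = 10.98 ≈ 11.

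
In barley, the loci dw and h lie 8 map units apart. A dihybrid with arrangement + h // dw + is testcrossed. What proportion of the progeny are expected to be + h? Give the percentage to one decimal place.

46.0%

A map distance of 8 map units corresponds to a recombination frequency of 0.080.
The F1 is + h / dw +, so + h is a parental gamete class with expected frequency (1 − r)/2 = 0.920/2 = 0.4600.
That is 0.4600 = 46.0% of the progeny.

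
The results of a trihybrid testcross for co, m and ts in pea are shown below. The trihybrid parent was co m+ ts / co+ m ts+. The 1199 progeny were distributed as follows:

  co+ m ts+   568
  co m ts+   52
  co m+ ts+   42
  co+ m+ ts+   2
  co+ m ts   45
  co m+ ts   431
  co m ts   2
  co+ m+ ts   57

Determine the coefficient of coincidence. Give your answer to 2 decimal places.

0.47

The two rarest classes, co m ts and co+ m+ ts+, are the double crossovers. Comparing them with the parentals, only the m allele has switched, so m is the middle locus and the order is ts – m – co.
ts–m: (87 + 4)/1199 = 0.0759; m–co: (109 + 4)/1199 = 0.0942.
Expected DCO frequency = 0.0759 × 0.0942 ≈ 0.00715; observed = 4/1199 ≈ 0.00334.
Coefficient of coincidence = 0.00334/0.00715 ≈ 0.47.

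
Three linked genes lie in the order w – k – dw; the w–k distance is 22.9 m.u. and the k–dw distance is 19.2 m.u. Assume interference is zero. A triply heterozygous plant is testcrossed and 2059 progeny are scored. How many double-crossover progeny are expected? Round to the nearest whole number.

Map distances give recombination frequencies of 0.229 and 0.192 for the two intervals.
With no interference, expected double-crossover frequency = 0.229 × 0.192 = 0.04397.
Expected number = 0.04397 × 2059 = 90.53 ≈ 91.

91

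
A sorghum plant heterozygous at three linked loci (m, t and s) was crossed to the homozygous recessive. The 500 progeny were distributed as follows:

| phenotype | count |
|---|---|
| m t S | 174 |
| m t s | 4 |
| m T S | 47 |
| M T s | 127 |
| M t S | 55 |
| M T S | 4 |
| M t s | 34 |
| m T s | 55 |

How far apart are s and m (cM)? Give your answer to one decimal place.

23.6 cM

The two most frequent reciprocal classes, m t S and M T s, are the parental types, so the F1 was m t S / M T s.
The two rarest classes, m t s and M T S, are the double crossovers. Comparing them with the parentals, only the s allele has switched, so s is the middle locus and the order is m – s – t.
Crossovers in the m–s interval produce the single-crossover classes M t S and m T s (55 + 55 = 110) plus the double crossovers (8).
RF(m–s) = (110 + 8) / 500 = 118/500 = 0.2360 → 23.6 cM.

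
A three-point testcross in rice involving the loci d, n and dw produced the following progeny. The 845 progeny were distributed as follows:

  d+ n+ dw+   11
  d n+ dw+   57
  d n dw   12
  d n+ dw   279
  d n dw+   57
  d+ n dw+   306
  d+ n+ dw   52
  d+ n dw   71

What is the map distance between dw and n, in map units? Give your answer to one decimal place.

17.9 map units

The two most frequent reciprocal classes, d+ n dw+ and d n+ dw, are the parental types, so the F1 was d+ n dw+ / d n+ dw.
The two rarest classes, d+ n+ dw+ and d n dw, are the double crossovers. Comparing them with the parentals, only the n allele has switched, so n is the middle locus and the order is dw – n – d.
Crossovers in the dw–n interval produce the single-crossover classes d+ n dw and d n+ dw+ (71 + 57 = 128) plus the double crossovers (23).
RF(dw–n) = (128 + 23) / 845 = 151/845 = 0.1787 → 17.9 map units.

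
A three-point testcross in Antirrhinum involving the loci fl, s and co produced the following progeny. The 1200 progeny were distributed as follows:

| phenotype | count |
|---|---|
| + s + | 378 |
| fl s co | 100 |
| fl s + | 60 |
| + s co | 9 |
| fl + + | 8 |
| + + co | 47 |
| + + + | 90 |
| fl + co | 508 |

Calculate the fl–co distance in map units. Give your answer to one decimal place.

The two most frequent reciprocal classes, + s + and fl + co, are the parental types, so the F1 was + s + / fl + co.
The two rarest classes, + s co and fl + +, are the double crossovers. Comparing them with the parentals, only the co allele has switched, so co is the middle locus and the order is s – co – fl.
Crossovers in the co–fl interval produce the single-crossover classes fl s + and + + co (60 + 47 = 107) plus the double crossovers (17).
RF(co–fl) = (107 + 17) / 1200 = 124/1200 = 0.1033 → 10.3 map units.

10.3 map units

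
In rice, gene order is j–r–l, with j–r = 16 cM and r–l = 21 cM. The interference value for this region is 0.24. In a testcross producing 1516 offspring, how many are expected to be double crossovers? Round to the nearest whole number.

Map distances give recombination frequencies of 0.160 and 0.210 for the two intervals.
With interference 0.24 (so coincidence = 0.76), expected double-crossover frequency = 0.160 × 0.210 × 0.76 = 0.02554.
Expected number = 0.02554 × 1516 = 38.71 ≈ 39.

39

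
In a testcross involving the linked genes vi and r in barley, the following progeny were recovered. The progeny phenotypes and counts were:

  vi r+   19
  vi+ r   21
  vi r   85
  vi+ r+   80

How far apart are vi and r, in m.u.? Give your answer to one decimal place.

The two most frequent classes, vi+ r+ (80) and vi r (85), are the parental types, so the F1 was vi+ r+ / vi r.
The recombinant classes are vi+ r and vi r+: 21 + 19 = 40.
Recombination frequency = 40/205 = 0.1951 ≈ 19.5%, i.e. 19.5 m.u.

19.5 m.u.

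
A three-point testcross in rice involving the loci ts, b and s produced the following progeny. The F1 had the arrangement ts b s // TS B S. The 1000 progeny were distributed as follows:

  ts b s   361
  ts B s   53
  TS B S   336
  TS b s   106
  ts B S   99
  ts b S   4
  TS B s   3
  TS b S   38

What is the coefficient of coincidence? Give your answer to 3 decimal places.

0.337

The two rarest classes, ts b S and TS B s, are the double crossovers. Comparing them with the parentals, only the s allele has switched, so s is the middle locus and the order is b – s – ts.
b–s: (91 + 7)/1000 = 0.0980; s–ts: (205 + 7)/1000 = 0.2120.
Expected DCO frequency = 0.0980 × 0.2120 ≈ 0.02078; observed = 7/1000 ≈ 0.00700.
Coefficient of coincidence = 0.00700/0.02078 ≈ 0.337.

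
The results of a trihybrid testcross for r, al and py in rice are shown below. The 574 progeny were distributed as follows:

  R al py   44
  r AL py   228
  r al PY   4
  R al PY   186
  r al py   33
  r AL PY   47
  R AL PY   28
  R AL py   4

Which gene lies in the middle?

The two most frequent reciprocal classes, R al PY and r AL py, are the parental types, so the F1 was R al PY / r AL py.
The two rarest classes, r al PY and R AL py, are the double crossovers. Comparing them with the parentals, only the r allele has switched, so r is the middle locus and the order is al – r – py.

r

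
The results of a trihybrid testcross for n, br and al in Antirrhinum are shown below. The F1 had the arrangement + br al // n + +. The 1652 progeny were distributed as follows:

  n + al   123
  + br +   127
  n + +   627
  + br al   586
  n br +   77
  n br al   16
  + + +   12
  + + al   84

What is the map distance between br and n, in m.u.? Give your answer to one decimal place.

11.4 m.u.

The two rarest classes, n br al and + + +, are the double crossovers. Comparing them with the parentals, only the n allele has switched, so n is the middle locus and the order is br – n – al.
Crossovers in the br–n interval produce the single-crossover classes + + al and n br + (84 + 77 = 161) plus the double crossovers (28).
RF(br–n) = (161 + 28) / 1652 = 189/1652 = 0.1144 → 11.4 m.u.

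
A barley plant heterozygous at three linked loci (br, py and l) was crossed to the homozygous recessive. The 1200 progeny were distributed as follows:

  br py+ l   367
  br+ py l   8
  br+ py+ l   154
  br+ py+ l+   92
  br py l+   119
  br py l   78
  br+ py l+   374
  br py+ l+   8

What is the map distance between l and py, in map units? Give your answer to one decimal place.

15.5 map units

The two most frequent reciprocal classes, br+ py l+ and br py+ l, are the parental types, so the F1 was br+ py l+ / br py+ l.
The two rarest classes, br+ py l and br py+ l+, are the double crossovers. Comparing them with the parentals, only the l allele has switched, so l is the middle locus and the order is br – l – py.
Crossovers in the l–py interval produce the single-crossover classes br+ py+ l+ and br py l (92 + 78 = 170) plus the double crossovers (16).
RF(l–py) = (170 + 16) / 1200 = 186/1200 = 0.1550 → 15.5 map units.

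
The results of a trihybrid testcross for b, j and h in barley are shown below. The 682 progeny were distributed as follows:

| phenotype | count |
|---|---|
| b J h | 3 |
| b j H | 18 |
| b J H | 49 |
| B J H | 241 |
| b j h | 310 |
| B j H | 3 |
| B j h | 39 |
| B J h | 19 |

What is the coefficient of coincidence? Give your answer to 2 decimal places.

The two most frequent reciprocal classes, B J H and b j h, are the parental types, so the F1 was B J H / b j h.
The two rarest classes, B j H and b J h, are the double crossovers. Comparing them with the parentals, only the j allele has switched, so j is the middle locus and the order is b – j – h.
b–j: (88 + 6)/682 = 0.1378; j–h: (37 + 6)/682 = 0.0630.
Expected DCO frequency = 0.1378 × 0.0630 ≈ 0.00868; observed = 6/682 ≈ 0.00880.
Coefficient of coincidence = 0.00880/0.00868 ≈ 1.01.

1.01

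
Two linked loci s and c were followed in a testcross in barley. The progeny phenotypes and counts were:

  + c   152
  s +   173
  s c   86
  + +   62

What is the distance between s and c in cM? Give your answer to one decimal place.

The two most frequent classes, + c (152) and s + (173), are the parental types, so the F1 was + c / s +.
The recombinant classes are + + and s c: 62 + 86 = 148.
Recombination frequency = 148/473 = 0.3129 ≈ 31.3%, i.e. 31.3 cM.

31.3 cM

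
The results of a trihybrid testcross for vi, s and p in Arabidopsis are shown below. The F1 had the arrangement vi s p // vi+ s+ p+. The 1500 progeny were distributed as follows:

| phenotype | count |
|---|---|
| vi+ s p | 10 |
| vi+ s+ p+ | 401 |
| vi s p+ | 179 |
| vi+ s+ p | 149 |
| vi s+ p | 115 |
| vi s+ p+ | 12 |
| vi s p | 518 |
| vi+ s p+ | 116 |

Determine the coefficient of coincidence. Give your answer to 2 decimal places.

0.37

The two rarest classes, vi+ s p and vi s+ p+, are the double crossovers. Comparing them with the parentals, only the vi allele has switched, so vi is the middle locus and the order is p – vi – s.
p–vi: (328 + 22)/1500 = 0.2333; vi–s: (231 + 22)/1500 = 0.1687.
Expected DCO frequency = 0.2333 × 0.1687 ≈ 0.03936; observed = 22/1500 ≈ 0.01467.
Coefficient of coincidence = 0.01467/0.03936 ≈ 0.37.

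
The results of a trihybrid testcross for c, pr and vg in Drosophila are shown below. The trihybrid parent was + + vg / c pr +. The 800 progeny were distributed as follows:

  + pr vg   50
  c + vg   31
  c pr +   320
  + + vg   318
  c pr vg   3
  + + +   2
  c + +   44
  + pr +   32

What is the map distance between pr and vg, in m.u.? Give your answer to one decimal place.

The two rarest classes, + + + and c pr vg, are the double crossovers. Comparing them with the parentals, only the vg allele has switched, so vg is the middle locus and the order is pr – vg – c.
Crossovers in the pr–vg interval produce the single-crossover classes + pr vg and c + + (50 + 44 = 94) plus the double crossovers (5).
RF(pr–vg) = (94 + 5) / 800 = 99/800 = 0.1237 → 12.4 m.u.

12.4 m.u.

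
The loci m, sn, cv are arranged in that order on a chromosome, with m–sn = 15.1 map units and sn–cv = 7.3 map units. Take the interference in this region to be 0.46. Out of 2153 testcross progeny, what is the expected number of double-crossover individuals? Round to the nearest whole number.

Map distances give recombination frequencies of 0.151 and 0.073 for the two intervals.
With interference 0.46 (so coincidence = 0.54), expected double-crossover frequency = 0.151 × 0.073 × 0.54 = 0.00595.
Expected number = 0.00595 × 2153 = 12.82 ≈ 13.

13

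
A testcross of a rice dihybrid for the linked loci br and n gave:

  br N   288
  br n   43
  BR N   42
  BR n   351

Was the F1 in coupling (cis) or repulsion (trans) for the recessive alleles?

trans

The two most frequent classes are BR n (351) and br N (288); these are the parental (non-recombinant) types.
So the F1 carried BR n on one chromosome and br N on the other — the recessive alleles are on opposite chromosomes (trans / repulsion).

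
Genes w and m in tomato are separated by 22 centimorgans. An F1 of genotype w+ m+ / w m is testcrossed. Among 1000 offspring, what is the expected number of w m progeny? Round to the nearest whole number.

A map distance of 22 centimorgans corresponds to a recombination frequency of 0.220.
The F1 is w+ m+ / w m, so w m is a parental gamete class with expected frequency (1 − r)/2 = 0.780/2 = 0.3900.
Expected number = 0.3900 × 1000 = 390.00 ≈ 390.

390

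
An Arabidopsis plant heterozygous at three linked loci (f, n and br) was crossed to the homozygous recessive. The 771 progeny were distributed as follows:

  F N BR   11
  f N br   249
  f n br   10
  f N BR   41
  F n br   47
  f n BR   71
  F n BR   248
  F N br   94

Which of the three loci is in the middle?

n

The two most frequent reciprocal classes, f N br and F n BR, are the parental types, so the F1 was f N br / F n BR.
The two rarest classes, f n br and F N BR, are the double crossovers. Comparing them with the parentals, only the n allele has switched, so n is the middle locus and the order is f – n – br.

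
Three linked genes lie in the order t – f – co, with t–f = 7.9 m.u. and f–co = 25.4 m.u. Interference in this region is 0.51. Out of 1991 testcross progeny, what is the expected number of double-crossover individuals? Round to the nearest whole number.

20

Map distances give recombination frequencies of 0.079 and 0.254 for the two intervals.
With interference 0.51 (so coincidence = 0.49), expected double-crossover frequency = 0.079 × 0.254 × 0.49 = 0.00983.
Expected number = 0.00983 × 1991 = 19.58 ≈ 20.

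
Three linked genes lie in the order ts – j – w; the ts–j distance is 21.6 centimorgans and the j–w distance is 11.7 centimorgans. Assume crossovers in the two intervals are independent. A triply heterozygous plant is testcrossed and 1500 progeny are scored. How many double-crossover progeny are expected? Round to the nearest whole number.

Map distances give recombination frequencies of 0.216 and 0.117 for the two intervals.
With no interference, expected double-crossover frequency = 0.216 × 0.117 = 0.02527.
Expected number = 0.02527 × 1500 = 37.91 ≈ 38.

38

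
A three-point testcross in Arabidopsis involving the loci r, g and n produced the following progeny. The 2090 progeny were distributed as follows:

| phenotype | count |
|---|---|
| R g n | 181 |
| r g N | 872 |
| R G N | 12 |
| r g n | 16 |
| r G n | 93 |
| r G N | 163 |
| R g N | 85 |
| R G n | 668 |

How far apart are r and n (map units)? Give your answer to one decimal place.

The two most frequent reciprocal classes, r g N and R G n, are the parental types, so the F1 was r g N / R G n.
The two rarest classes, r g n and R G N, are the double crossovers. Comparing them with the parentals, only the n allele has switched, so n is the middle locus and the order is r – n – g.
Crossovers in the r–n interval produce the single-crossover classes R g N and r G n (85 + 93 = 178) plus the double crossovers (28).
RF(r–n) = (178 + 28) / 2090 = 206/2090 = 0.0986 → 9.9 map units.

9.9 map units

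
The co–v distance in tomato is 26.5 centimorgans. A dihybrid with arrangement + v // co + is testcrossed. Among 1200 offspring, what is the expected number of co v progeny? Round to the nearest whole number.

A map distance of 26.5 centimorgans corresponds to a recombination frequency of 0.265.
The F1 is + v / co +, so co v is a recombinant gamete class with expected frequency r/2 = 0.265/2 = 0.1325.
Expected number = 0.1325 × 1200 = 159.00 ≈ 159.

159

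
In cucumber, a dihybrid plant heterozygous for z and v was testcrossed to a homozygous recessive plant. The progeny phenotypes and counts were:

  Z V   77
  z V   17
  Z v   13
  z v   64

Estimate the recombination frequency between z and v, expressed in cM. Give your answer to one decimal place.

17.5 cM

The two most frequent classes, Z V (77) and z v (64), are the parental types, so the F1 was Z V / z v.
The recombinant classes are Z v and z V: 13 + 17 = 30.
Recombination frequency = 30/171 = 0.1754 ≈ 17.5%, i.e. 17.5 cM.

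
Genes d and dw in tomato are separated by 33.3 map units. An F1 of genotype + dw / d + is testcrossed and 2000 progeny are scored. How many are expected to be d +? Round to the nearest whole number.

667

A map distance of 33.3 map units corresponds to a recombination frequency of 0.333.
The F1 is + dw / d +, so d + is a parental gamete class with expected frequency (1 − r)/2 = 0.667/2 = 0.3335.
Expected number = 0.3335 × 2000 = 667.00 ≈ 667.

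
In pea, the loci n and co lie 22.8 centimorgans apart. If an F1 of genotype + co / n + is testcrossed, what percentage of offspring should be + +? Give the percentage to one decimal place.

A map distance of 22.8 centimorgans corresponds to a recombination frequency of 0.228.
The F1 is + co / n +, so + + is a recombinant gamete class with expected frequency r/2 = 0.228/2 = 0.1140.
That is 0.1140 = 11.4% of the progeny.

11.4%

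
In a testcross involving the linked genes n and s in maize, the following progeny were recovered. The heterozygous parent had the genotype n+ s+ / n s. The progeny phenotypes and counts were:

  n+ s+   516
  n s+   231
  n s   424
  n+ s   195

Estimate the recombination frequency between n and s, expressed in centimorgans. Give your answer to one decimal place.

31.2 centimorgans

The recombinant classes are n+ s and n s+: 195 + 231 = 426.
Recombination frequency = 426/1366 = 0.3119 ≈ 31.2%, i.e. 31.2 centimorgans.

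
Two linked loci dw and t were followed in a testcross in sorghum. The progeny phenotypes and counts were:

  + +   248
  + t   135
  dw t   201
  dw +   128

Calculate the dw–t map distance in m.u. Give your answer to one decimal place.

The two most frequent classes, + + (248) and dw t (201), are the parental types, so the F1 was + + / dw t.
The recombinant classes are + t and dw +: 135 + 128 = 263.
Recombination frequency = 263/712 = 0.3694 ≈ 36.9%, i.e. 36.9 m.u.

36.9 m.u.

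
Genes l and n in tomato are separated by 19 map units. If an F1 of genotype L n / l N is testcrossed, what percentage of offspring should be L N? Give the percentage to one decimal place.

A map distance of 19 map units corresponds to a recombination frequency of 0.190.
The F1 is L n / l N, so L N is a recombinant gamete class with expected frequency r/2 = 0.190/2 = 0.0950.
That is 0.0950 = 9.5% of the progeny.

9.5%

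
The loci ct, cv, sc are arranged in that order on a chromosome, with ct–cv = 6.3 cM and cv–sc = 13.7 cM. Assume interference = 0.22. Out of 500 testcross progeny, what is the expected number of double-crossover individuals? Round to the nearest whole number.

Map distances give recombination frequencies of 0.063 and 0.137 for the two intervals.
With interference 0.22 (so coincidence = 0.78), expected double-crossover frequency = 0.063 × 0.137 × 0.78 = 0.00673.
Expected number = 0.00673 × 500 = 3.37 ≈ 3.

3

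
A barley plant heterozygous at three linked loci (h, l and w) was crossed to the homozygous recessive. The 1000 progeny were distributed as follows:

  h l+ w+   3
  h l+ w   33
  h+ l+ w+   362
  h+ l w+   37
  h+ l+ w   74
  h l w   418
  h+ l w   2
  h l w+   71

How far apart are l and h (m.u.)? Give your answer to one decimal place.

7.5 m.u.

The two most frequent reciprocal classes, h+ l+ w+ and h l w, are the parental types, so the F1 was h+ l+ w+ / h l w.
The two rarest classes, h l+ w+ and h+ l w, are the double crossovers. Comparing them with the parentals, only the h allele has switched, so h is the middle locus and the order is w – h – l.
Crossovers in the h–l interval produce the single-crossover classes h+ l w+ and h l+ w (37 + 33 = 70) plus the double crossovers (5).
RF(h–l) = (70 + 5) / 1000 = 75/1000 = 0.0750 → 7.5 m.u.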